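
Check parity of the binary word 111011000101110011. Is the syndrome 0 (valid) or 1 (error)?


Syndrome = XOR of all bits = 1 XOR 1 XOR 1 XOR 0 XOR 1 XOR 1 XOR 0 XOR 0 XOR 0 XOR 1 XOR 0 XOR 1 XOR 1 XOR 1 XOR 0 XOR 0 XOR 1 XOR 1 = 1

1


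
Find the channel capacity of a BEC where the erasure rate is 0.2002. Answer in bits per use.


C = 1 - epsilon = 1 - 0.2002 = 0.7998

0.7998 bits


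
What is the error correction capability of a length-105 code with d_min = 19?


Correction capability = floor((d-1)/2) = floor((19-1)/2) = 9

9 errors


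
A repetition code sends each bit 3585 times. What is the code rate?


Rate = k/n = 1/3585

1/3585


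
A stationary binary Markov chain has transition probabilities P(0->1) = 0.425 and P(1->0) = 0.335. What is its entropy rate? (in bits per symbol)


Stationary distribution: pi_0 = p10/(p01+p10) = 0.4408, pi_1 = 0.5592. Entropy rate H' = pi_0*H(p01) + pi_1*H(p10) = 0.4408*0.9837 + 0.5592*0.92 = 0.9481

0.9481 bits/symbol


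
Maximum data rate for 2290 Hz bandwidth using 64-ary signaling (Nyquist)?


Rate = 2 * B * log2(M) = 2 * 2290 * 6.0 = 27480.0

27480.0 bps


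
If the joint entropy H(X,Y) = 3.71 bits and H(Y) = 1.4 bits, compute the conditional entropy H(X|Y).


H(X|Y) = H(X,Y) - H(Y) = 3.71 - 1.4 = 2.31

2.31 bits


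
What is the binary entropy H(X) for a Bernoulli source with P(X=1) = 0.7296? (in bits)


H = -p*log2(p) - (1-p)*log2(1-p). -0.7296*log2(0.7296) = 0.331838; -0.2704*log2(0.2704) = 0.510200. H = 0.331838 + 0.510200 = 0.842

0.842 bits


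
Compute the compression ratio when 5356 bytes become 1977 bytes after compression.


Ratio = original / compressed = 5356 / 1977 = 2.7092

2.7092


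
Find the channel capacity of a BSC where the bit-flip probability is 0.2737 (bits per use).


H(p) = -p*log2(p) - (1-p)*log2(1-p) = -0.2737*log2(0.2737) - 0.7263*log2(0.7263) = 0.511636 + 0.335088 = 0.8467. C = 1 - H(p) = 1 - 0.8467 = 0.1533

0.1533 bits


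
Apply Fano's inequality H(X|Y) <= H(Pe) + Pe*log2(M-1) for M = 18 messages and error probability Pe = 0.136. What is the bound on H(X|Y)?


H(Pe) = -Pe*log2(Pe) - (1-Pe)*log2(1-Pe) = -0.136*log2(0.136) - 0.864*log2(0.864) = 0.391452 + 0.182215 = 0.5737. Pe*log2(M-1) = 0.136*log2(17) = 0.555895. Bound = H(Pe) + Pe*log2(M-1) = 0.391452 + 0.182215 + 0.555895 = 1.1296

1.1296 bits


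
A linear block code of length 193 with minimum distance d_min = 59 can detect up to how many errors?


Detection capability = d_min - 1 = 59 - 1 = 58

58 errors


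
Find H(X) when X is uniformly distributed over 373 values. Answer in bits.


H = log2(n) = log2(373) = 8.543

8.543 bits


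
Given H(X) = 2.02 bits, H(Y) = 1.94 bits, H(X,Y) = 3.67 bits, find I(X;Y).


I(X;Y) = H(X) + H(Y) - H(X,Y) = 2.02 + 1.94 - 3.67 = 0.29

0.29 bits


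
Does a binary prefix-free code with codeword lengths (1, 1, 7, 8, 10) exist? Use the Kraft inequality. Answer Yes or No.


Kraft sum = sum(2^(-l_i)) = 1.0127, need <= 1. Result: violated (a binary prefix-free code with these lengths cannot exist)

No


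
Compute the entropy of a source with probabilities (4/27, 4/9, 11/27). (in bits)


H = -sum(p_i * log2(p_i)). Terms: -(4/27)*log2(4/27) = 0.408131; -(4/9)*log2(4/9) = 0.519967; -(11/27)*log2(11/27) = 0.527778. H = 0.408131 + 0.519967 + 0.527778 = 1.4559

1.4559 bits


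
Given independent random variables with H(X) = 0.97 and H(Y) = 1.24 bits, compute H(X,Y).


For independent variables, H(X,Y) = H(X) + H(Y) = 0.97 + 1.24 = 2.21

2.21 bits


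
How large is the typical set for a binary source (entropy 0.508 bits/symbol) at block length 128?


log2|A_typical| = nH = 128 * 0.508 = 65.024, so |A_typical| ~ 2^65.024 = 3.751e+19

3.751e+19


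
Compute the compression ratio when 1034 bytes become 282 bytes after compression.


Ratio = original / compressed = 1034 / 282 = 3.6667

3.6667


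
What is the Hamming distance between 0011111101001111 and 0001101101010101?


Count differing positions: . . ^ . . ^ . . . . . ^ ^ . ^ . = 5 differences

5


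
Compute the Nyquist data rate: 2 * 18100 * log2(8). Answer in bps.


Rate = 2 * B * log2(M) = 2 * 18100 * 3.0 = 108600.0

108600.0 bps


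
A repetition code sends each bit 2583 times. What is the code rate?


Rate = k/n = 1/2583

1/2583


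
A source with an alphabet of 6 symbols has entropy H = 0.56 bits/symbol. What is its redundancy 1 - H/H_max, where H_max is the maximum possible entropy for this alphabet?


H_max = log2(K) = log2(6) = 2.585 bits/symbol. Redundancy = 1 - H/H_max = 1 - 0.56/2.585 = 1 - 0.2166 = 0.7834

0.7834


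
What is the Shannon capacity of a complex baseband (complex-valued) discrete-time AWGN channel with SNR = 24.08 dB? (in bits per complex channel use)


SNR_linear = 10^(24.08/10) = 255.8586; C = log2(1 + SNR_linear) = log2(1 + 255.8586) = 8.0048

8.0048 bits/channel use


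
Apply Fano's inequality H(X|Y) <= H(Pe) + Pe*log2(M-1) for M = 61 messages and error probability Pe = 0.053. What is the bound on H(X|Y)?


H(Pe) = -Pe*log2(Pe) - (1-Pe)*log2(1-Pe) = -0.053*log2(0.053) - 0.947*log2(0.947) = 0.224607 + 0.074400 = 0.299. Pe*log2(M-1) = 0.053*log2(60) = 0.313065. Bound = H(Pe) + Pe*log2(M-1) = 0.224607 + 0.074400 + 0.313065 = 0.6121

0.6121 bits


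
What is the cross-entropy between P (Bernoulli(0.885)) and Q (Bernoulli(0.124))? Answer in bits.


H(P,Q) = -p*log2(q) - (1-p)*log2(1-q). -0.885*log2(0.124) = 2.665255; -0.115*log2(0.876) = 0.021965. H(P,Q) = 2.665255 + 0.021965 = 2.6872

2.6872 bits


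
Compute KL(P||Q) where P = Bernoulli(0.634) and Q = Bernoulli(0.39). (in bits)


KL = p*log2(p/q) + (1-p)*log2((1-p)/(1-q)) = 0.634*log2(0.634/0.39) + 0.366*log2(0.366/0.61) = 0.1747

0.1747 bits


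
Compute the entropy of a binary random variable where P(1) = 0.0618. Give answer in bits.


H = -p*log2(p) - (1-p)*log2(1-p). -0.0618*log2(0.0618) = 0.248204; -0.9382*log2(0.9382) = 0.086345. H = 0.248204 + 0.086345 = 0.3345

0.3345 bits


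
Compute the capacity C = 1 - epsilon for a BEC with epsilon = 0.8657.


C = 1 - epsilon = 1 - 0.8657 = 0.1343

0.1343 bits


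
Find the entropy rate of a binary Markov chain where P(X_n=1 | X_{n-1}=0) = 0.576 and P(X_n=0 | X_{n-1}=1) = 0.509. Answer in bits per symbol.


Stationary distribution: pi_0 = p10/(p01+p10) = 0.4691, pi_1 = 0.5309. Entropy rate H' = pi_0*H(p01) + pi_1*H(p10) = 0.4691*0.9833 + 0.5309*0.9998 = 0.992

0.992 bits/symbol


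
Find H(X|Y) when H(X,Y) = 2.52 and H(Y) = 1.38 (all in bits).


H(X|Y) = H(X,Y) - H(Y) = 2.52 - 1.38 = 1.14

1.14 bits


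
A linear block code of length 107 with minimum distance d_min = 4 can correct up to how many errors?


Correction capability = floor((d-1)/2) = floor((4-1)/2) = 1

1 errors


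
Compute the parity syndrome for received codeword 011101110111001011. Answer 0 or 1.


Syndrome = XOR of all bits = 0 XOR 1 XOR 1 XOR 1 XOR 0 XOR 1 XOR 1 XOR 1 XOR 0 XOR 1 XOR 1 XOR 1 XOR 0 XOR 0 XOR 1 XOR 0 XOR 1 XOR 1 = 0

0


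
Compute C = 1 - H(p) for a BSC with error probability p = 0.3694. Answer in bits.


H(p) = -p*log2(p) - (1-p)*log2(1-p) = -0.3694*log2(0.3694) - 0.6306*log2(0.6306) = 0.530733 + 0.419477 = 0.9502. C = 1 - H(p) = 1 - 0.9502 = 0.0498

0.0498 bits


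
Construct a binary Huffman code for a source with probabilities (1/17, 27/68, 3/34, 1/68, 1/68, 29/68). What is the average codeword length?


Huffman construction (repeatedly merge the two least-probable nodes; each merge adds 1 bit to every symbol beneath it): 1/68 + 1/68 = 1/34; 1/34 + 1/17 = 3/34; 3/34 + 3/34 = 3/17; 3/17 + 27/68 = 39/68; 29/68 + 39/68 = 1. Resulting codeword lengths (in the order the probabilities were given): (4, 2, 3, 5, 5, 1). L_avg = sum(p_i * l_i) = 1/17*4 + 27/68*2 + 3/34*3 + 1/68*5 + 1/68*5 + 29/68*1 = 127/68 = 1.8676

1.8676 bits


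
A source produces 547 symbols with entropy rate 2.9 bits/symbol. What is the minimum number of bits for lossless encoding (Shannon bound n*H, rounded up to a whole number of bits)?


Minimum bits >= n * H = 547 * 2.9 = 1586.3, rounded up to a whole number of bits = 1587

1587 bits


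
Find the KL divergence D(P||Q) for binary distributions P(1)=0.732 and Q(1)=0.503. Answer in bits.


KL = p*log2(p/q) + (1-p)*log2((1-p)/(1-q)) = 0.732*log2(0.732/0.503) + 0.268*log2(0.268/0.497) = 0.1574

0.1574 bits


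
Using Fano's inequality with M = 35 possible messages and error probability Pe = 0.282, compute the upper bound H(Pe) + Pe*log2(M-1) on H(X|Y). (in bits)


H(Pe) = -Pe*log2(Pe) - (1-Pe)*log2(1-Pe) = -0.282*log2(0.282) - 0.718*log2(0.718) = 0.514998 + 0.343164 = 0.8582. Pe*log2(M-1) = 0.282*log2(34) = 1.434665. Bound = H(Pe) + Pe*log2(M-1) = 0.514998 + 0.343164 + 1.434665 = 2.2928

2.2928 bits


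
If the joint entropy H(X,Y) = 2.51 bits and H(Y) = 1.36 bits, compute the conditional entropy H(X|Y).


H(X|Y) = H(X,Y) - H(Y) = 2.51 - 1.36 = 1.15

1.15 bits


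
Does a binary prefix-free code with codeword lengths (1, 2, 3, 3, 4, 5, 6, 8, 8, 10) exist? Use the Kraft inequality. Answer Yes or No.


Kraft sum = sum(2^(-l_i)) = 1.1182, need <= 1. Result: violated (a binary prefix-free code with these lengths cannot exist)

No


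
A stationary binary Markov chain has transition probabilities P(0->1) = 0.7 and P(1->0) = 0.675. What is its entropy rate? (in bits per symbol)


Stationary distribution: pi_0 = p10/(p01+p10) = 0.4909, pi_1 = 0.5091. Entropy rate H' = pi_0*H(p01) + pi_1*H(p10) = 0.4909*0.8813 + 0.5091*0.9097 = 0.8958

0.8958 bits/symbol


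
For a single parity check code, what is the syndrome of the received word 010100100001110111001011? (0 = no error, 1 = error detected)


Syndrome = XOR of all bits = 0 XOR 1 XOR 0 XOR 1 XOR 0 XOR 0 XOR 1 XOR 0 XOR 0 XOR 0 XOR 0 XOR 1 XOR 1 XOR 1 XOR 0 XOR 1 XOR 1 XOR 1 XOR 0 XOR 0 XOR 1 XOR 0 XOR 1 XOR 1 = 0

0


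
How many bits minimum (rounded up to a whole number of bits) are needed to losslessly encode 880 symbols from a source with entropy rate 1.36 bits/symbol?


Minimum bits >= n * H = 880 * 1.36 = 1196.8, rounded up to a whole number of bits = 1197

1197 bits


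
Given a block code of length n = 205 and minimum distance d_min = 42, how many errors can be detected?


Detection capability = d_min - 1 = 42 - 1 = 41

41 errors


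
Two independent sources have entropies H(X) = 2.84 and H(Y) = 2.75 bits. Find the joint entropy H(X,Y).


For independent variables, H(X,Y) = H(X) + H(Y) = 2.84 + 2.75 = 5.59

5.59 bits


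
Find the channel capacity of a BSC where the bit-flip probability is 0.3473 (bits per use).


H(p) = -p*log2(p) - (1-p)*log2(1-p) = -0.3473*log2(0.3473) - 0.6527*log2(0.6527) = 0.529891 + 0.401742 = 0.9316. C = 1 - H(p) = 1 - 0.9316 = 0.0684

0.0684 bits


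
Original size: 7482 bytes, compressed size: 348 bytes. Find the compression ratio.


Ratio = original / compressed = 7482 / 348 = 21.5

21.5


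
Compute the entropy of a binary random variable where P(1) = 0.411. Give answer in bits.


H = -p*log2(p) - (1-p)*log2(1-p). -0.411*log2(0.411) = 0.527227; -0.589*log2(0.589) = 0.449796. H = 0.527227 + 0.449796 = 0.977

0.977 bits


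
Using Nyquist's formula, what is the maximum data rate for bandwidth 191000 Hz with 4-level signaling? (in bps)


Rate = 2 * B * log2(M) = 2 * 191000 * 2.0 = 764000.0

764000.0 bps


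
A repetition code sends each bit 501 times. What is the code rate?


Rate = k/n = 1/501

1/501


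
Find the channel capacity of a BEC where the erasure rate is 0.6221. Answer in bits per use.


C = 1 - epsilon = 1 - 0.6221 = 0.3779

0.3779 bits


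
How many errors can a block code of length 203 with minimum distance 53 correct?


Correction capability = floor((d-1)/2) = floor((53-1)/2) = 26

26 errors


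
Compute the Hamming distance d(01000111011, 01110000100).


Count differing positions: . . ^ ^ . ^ ^ ^ ^ ^ ^ = 8 differences

8


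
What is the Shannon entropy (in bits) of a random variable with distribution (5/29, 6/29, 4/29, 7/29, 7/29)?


H = -sum(p_i * log2(p_i)). Terms: -(5/29)*log2(5/29) = 0.437251; -(6/29)*log2(6/29) = 0.470280; -(4/29)*log2(4/29) = 0.394204; -(7/29)*log2(7/29) = 0.494979; -(7/29)*log2(7/29) = 0.494979. H = 0.437251 + 0.470280 + 0.394204 + 0.494979 + 0.494979 = 2.2917

2.2917 bits


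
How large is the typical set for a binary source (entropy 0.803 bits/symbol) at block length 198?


log2|A_typical| = nH = 198 * 0.803 = 158.994, so |A_typical| ~ 2^158.994 = 7.277e+47

7.277e+47


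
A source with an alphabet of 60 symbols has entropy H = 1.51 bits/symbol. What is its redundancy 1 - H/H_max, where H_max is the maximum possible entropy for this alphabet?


H_max = log2(K) = log2(60) = 5.9069 bits/symbol. Redundancy = 1 - H/H_max = 1 - 1.51/5.9069 = 1 - 0.2556 = 0.7444

0.7444


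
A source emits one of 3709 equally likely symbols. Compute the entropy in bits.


H = log2(n) = log2(3709) = 11.8568

11.8568 bits


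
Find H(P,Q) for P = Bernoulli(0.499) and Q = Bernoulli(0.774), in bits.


H(P,Q) = -p*log2(q) - (1-p)*log2(1-q). -0.499*log2(0.774) = 0.184428; -0.501*log2(0.226) = 1.074948. H(P,Q) = 0.184428 + 1.074948 = 1.2594

1.2594 bits


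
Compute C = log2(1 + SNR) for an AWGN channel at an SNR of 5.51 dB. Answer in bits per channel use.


SNR_linear = 10^(5.51/10) = 3.5563; C = log2(1 + SNR_linear) = log2(1 + 3.5563) = 2.1879

2.1879 bits/channel use


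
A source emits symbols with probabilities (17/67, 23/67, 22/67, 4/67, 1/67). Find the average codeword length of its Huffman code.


Huffman construction (repeatedly merge the two least-probable nodes; each merge adds 1 bit to every symbol beneath it): 1/67 + 4/67 = 5/67; 5/67 + 17/67 = 22/67; 22/67 + 22/67 = 44/67; 23/67 + 44/67 = 1. Resulting codeword lengths (in the order the probabilities were given): (3, 1, 2, 4, 4). L_avg = sum(p_i * l_i) = 17/67*3 + 23/67*1 + 22/67*2 + 4/67*4 + 1/67*4 = 138/67 = 2.0597

2.0597 bits


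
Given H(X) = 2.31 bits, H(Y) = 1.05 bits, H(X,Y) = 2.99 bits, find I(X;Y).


I(X;Y) = H(X) + H(Y) - H(X,Y) = 2.31 + 1.05 - 2.99 = 0.37

0.37 bits


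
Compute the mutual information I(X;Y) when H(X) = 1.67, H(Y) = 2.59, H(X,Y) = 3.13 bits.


I(X;Y) = H(X) + H(Y) - H(X,Y) = 1.67 + 2.59 - 3.13 = 1.13

1.13 bits


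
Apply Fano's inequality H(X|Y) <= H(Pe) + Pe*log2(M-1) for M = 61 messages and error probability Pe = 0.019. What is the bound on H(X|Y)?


H(Pe) = -Pe*log2(Pe) - (1-Pe)*log2(1-Pe) = -0.019*log2(0.019) - 0.981*log2(0.981) = 0.108639 + 0.027149 = 0.1358. Pe*log2(M-1) = 0.019*log2(60) = 0.112231. Bound = H(Pe) + Pe*log2(M-1) = 0.108639 + 0.027149 + 0.112231 = 0.248

0.248 bits


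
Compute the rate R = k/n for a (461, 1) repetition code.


Rate = k/n = 1/461

1/461


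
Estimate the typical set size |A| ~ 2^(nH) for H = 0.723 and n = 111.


log2|A_typical| = nH = 111 * 0.723 = 80.253, so |A_typical| ~ 2^80.253 = 1.441e+24

1.441e+24


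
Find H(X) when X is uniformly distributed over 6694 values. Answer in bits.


H = log2(n) = log2(6694) = 12.7087

12.7087 bits


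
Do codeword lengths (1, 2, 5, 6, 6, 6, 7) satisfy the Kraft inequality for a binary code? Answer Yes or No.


Kraft sum = sum(2^(-l_i)) = 0.8359, need <= 1. Result: satisfied (a binary prefix-free code with these lengths exists)

Yes


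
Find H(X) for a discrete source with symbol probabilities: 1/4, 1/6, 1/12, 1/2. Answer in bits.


H = -sum(p_i * log2(p_i)). Terms: -(1/4)*log2(1/4) = 0.500000; -(1/6)*log2(1/6) = 0.430827; -(1/12)*log2(1/12) = 0.298747; -(1/2)*log2(1/2) = 0.500000. H = 0.500000 + 0.430827 + 0.298747 + 0.500000 = 1.7296

1.7296 bits


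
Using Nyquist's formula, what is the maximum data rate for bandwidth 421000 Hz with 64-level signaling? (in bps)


Rate = 2 * B * log2(M) = 2 * 421000 * 6.0 = 5052000.0

5052000.0 bps


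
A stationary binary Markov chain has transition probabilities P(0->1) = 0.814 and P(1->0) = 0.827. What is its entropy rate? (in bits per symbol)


Stationary distribution: pi_0 = p10/(p01+p10) = 0.504, pi_1 = 0.496. Entropy rate H' = pi_0*H(p01) + pi_1*H(p10) = 0.504*0.693 + 0.496*0.6645 = 0.6789

0.6789 bits/symbol


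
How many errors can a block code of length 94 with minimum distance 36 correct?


Correction capability = floor((d-1)/2) = floor((36-1)/2) = 17

17 errors


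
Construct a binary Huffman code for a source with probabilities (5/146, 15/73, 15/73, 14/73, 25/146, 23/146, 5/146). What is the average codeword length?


Huffman construction (repeatedly merge the two least-probable nodes; each merge adds 1 bit to every symbol beneath it): 5/146 + 5/146 = 5/73; 5/73 + 23/146 = 33/146; 25/146 + 14/73 = 53/146; 15/73 + 15/73 = 30/73; 33/146 + 53/146 = 43/73; 30/73 + 43/73 = 1. Resulting codeword lengths (in the order the probabilities were given): (4, 2, 2, 3, 3, 3, 4). L_avg = sum(p_i * l_i) = 5/146*4 + 15/73*2 + 15/73*2 + 14/73*3 + 25/146*3 + 23/146*3 + 5/146*4 = 194/73 = 2.6575

2.6575 bits


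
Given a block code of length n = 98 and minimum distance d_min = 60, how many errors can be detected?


Detection capability = d_min - 1 = 60 - 1 = 59

59 errors


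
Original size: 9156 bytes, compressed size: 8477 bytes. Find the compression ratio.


Ratio = original / compressed = 9156 / 8477 = 1.0801

1.0801


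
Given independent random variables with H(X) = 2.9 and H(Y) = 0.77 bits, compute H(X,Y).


For independent variables, H(X,Y) = H(X) + H(Y) = 2.9 + 0.77 = 3.67

3.67 bits


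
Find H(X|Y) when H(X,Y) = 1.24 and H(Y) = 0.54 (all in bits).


H(X|Y) = H(X,Y) - H(Y) = 1.24 - 0.54 = 0.7

0.7 bits


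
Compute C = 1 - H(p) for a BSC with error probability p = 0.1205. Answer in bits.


H(p) = -p*log2(p) - (1-p)*log2(1-p) = -0.1205*log2(0.1205) - 0.8795*log2(0.8795) = 0.367874 + 0.162923 = 0.5308. C = 1 - H(p) = 1 - 0.5308 = 0.4692

0.4692 bits


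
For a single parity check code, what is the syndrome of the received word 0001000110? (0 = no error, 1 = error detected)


Syndrome = XOR of all bits = 0 XOR 0 XOR 0 XOR 1 XOR 0 XOR 0 XOR 0 XOR 1 XOR 1 XOR 0 = 1

1


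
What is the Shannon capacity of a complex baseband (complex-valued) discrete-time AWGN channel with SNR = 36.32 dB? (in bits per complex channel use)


SNR_linear = 10^(36.32/10) = 4285.4852; C = log2(1 + SNR_linear) = log2(1 + 4285.4852) = 12.0656

12.0656 bits/channel use


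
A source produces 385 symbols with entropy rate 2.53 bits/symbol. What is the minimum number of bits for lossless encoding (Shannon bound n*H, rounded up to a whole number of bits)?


Minimum bits >= n * H = 385 * 2.53 = 974.05, rounded up to a whole number of bits = 975

975 bits


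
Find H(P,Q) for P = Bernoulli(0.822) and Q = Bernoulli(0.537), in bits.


H(P,Q) = -p*log2(q) - (1-p)*log2(1-q). -0.822*log2(0.537) = 0.737339; -0.178*log2(0.463) = 0.197743. H(P,Q) = 0.737339 + 0.197743 = 0.9351

0.9351 bits


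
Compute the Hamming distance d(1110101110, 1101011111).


Count differing positions: . . ^ ^ ^ ^ . . . ^ = 5 differences

5


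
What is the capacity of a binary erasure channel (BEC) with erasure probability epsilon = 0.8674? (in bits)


C = 1 - epsilon = 1 - 0.8674 = 0.1326

0.1326 bits


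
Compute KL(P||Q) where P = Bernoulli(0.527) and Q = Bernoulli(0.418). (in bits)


KL = p*log2(p/q) + (1-p)*log2((1-p)/(1-q)) = 0.527*log2(0.527/0.418) + 0.473*log2(0.473/0.582) = 0.0347

0.0347 bits


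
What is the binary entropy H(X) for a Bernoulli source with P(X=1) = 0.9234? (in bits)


H = -p*log2(p) - (1-p)*log2(1-p). -0.9234*log2(0.9234) = 0.106165; -0.0766*log2(0.0766) = 0.283919. H = 0.106165 + 0.283919 = 0.3901

0.3901 bits


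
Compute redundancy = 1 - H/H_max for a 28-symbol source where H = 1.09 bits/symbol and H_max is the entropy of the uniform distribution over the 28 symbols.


H_max = log2(K) = log2(28) = 4.8074 bits/symbol. Redundancy = 1 - H/H_max = 1 - 1.09/4.8074 = 1 - 0.2267 = 0.7733

0.7733


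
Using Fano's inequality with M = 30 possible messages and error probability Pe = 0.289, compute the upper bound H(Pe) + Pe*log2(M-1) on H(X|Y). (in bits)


H(Pe) = -Pe*log2(Pe) - (1-Pe)*log2(1-Pe) = -0.289*log2(0.289) - 0.711*log2(0.711) = 0.517558 + 0.349868 = 0.8674. Pe*log2(M-1) = 0.289*log2(29) = 1.403957. Bound = H(Pe) + Pe*log2(M-1) = 0.517558 + 0.349868 + 1.403957 = 2.2714

2.2714 bits


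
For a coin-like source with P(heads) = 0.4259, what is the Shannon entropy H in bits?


H = -p*log2(p) - (1-p)*log2(1-p). -0.4259*log2(0.4259) = 0.524459; -0.5741*log2(0.5741) = 0.459639. H = 0.524459 + 0.459639 = 0.9841

0.9841 bits


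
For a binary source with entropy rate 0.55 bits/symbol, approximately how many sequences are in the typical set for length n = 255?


log2|A_typical| = nH = 255 * 0.55 = 140.25, so |A_typical| ~ 2^140.25 = 1.658e+42

1.658e+42


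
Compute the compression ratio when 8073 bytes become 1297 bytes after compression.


Ratio = original / compressed = 8073 / 1297 = 6.2244

6.2244


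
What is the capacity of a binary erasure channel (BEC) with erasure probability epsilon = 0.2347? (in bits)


C = 1 - epsilon = 1 - 0.2347 = 0.7653

0.7653 bits


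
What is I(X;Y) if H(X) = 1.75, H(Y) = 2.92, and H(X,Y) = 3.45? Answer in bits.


I(X;Y) = H(X) + H(Y) - H(X,Y) = 1.75 + 2.92 - 3.45 = 1.22

1.22 bits


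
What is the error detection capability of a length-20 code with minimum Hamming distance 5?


Detection capability = d_min - 1 = 5 - 1 = 4

4 errors


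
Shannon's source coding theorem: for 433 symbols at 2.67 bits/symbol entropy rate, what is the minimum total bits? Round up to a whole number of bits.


Minimum bits >= n * H = 433 * 2.67 = 1156.11, rounded up to a whole number of bits = 1157

1157 bits


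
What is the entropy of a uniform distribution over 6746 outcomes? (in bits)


H = log2(n) = log2(6746) = 12.7198

12.7198 bits


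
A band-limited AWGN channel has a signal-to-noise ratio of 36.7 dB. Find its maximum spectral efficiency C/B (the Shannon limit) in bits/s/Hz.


SNR_linear = 10^(36.7/10) = 4677.3514; C/B = log2(1 + SNR_linear) = log2(1 + 4677.3514) = 12.1918

12.1918 bits/s/Hz


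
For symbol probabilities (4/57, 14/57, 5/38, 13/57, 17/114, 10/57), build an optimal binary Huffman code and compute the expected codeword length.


Huffman construction (repeatedly merge the two least-probable nodes; each merge adds 1 bit to every symbol beneath it): 4/57 + 5/38 = 23/114; 17/114 + 10/57 = 37/114; 23/114 + 13/57 = 49/114; 14/57 + 37/114 = 65/114; 49/114 + 65/114 = 1. Resulting codeword lengths (in the order the probabilities were given): (3, 2, 3, 2, 3, 3). L_avg = sum(p_i * l_i) = 4/57*3 + 14/57*2 + 5/38*3 + 13/57*2 + 17/114*3 + 10/57*3 = 48/19 = 2.5263

2.5263 bits


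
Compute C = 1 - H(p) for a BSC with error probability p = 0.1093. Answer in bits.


H(p) = -p*log2(p) - (1-p)*log2(1-p) = -0.1093*log2(0.1093) - 0.8907*log2(0.8907) = 0.349064 + 0.148737 = 0.4978. C = 1 - H(p) = 1 - 0.4978 = 0.5022

0.5022 bits


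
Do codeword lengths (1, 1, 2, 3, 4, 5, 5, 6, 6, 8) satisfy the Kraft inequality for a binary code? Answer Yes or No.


Kraft sum = sum(2^(-l_i)) = 1.5352, need <= 1. Result: violated (a binary prefix-free code with these lengths cannot exist)

No


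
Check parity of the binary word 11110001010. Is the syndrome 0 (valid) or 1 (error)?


Syndrome = XOR of all bits = 1 XOR 1 XOR 1 XOR 1 XOR 0 XOR 0 XOR 0 XOR 1 XOR 0 XOR 1 XOR 0 = 0

0


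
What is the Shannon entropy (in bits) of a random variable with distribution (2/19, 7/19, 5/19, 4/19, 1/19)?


H = -sum(p_i * log2(p_i)). Terms: -(2/19)*log2(2/19) = 0.341887; -(7/19)*log2(7/19) = 0.530737; -(5/19)*log2(5/19) = 0.506842; -(4/19)*log2(4/19) = 0.473248; -(1/19)*log2(1/19) = 0.223575. H = 0.341887 + 0.530737 + 0.506842 + 0.473248 + 0.223575 = 2.0763

2.0763 bits


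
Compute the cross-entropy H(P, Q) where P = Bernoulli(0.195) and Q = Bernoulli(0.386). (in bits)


H(P,Q) = -p*log2(q) - (1-p)*log2(1-q). -0.195*log2(0.386) = 0.267799; -0.805*log2(0.614) = 0.566470. H(P,Q) = 0.267799 + 0.566470 = 0.8343

0.8343 bits


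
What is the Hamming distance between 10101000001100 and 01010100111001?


Count differing positions: ^ ^ ^ ^ ^ ^ . . ^ ^ . ^ . ^ = 10 differences

10


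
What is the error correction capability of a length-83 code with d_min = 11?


Correction capability = floor((d-1)/2) = floor((11-1)/2) = 5

5 errors


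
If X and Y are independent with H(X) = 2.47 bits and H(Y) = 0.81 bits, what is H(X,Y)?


For independent variables, H(X,Y) = H(X) + H(Y) = 2.47 + 0.81 = 3.28

3.28 bits


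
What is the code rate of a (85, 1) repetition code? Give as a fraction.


Rate = k/n = 1/85

1/85


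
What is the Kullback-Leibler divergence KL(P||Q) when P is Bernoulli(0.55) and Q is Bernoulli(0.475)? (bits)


KL = p*log2(p/q) + (1-p)*log2((1-p)/(1-q)) = 0.55*log2(0.55/0.475) + 0.45*log2(0.45/0.525) = 0.0163

0.0163 bits


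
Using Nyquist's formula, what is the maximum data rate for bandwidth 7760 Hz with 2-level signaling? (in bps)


Rate = 2 * B * log2(M) = 2 * 7760 * 1.0 = 15520.0

15520.0 bps


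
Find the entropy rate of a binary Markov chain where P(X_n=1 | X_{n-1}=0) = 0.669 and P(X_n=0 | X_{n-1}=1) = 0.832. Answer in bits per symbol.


Stationary distribution: pi_0 = p10/(p01+p10) = 0.5543, pi_1 = 0.4457. Entropy rate H' = pi_0*H(p01) + pi_1*H(p10) = 0.5543*0.9159 + 0.4457*0.6531 = 0.7988

0.7988 bits/symbol


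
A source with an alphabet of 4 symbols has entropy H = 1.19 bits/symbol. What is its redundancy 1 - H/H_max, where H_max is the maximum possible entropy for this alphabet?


H_max = log2(K) = log2(4) = 2.0 bits/symbol. Redundancy = 1 - H/H_max = 1 - 1.19/2.0 = 1 - 0.595 = 0.405

0.405


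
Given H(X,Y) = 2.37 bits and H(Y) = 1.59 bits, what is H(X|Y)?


H(X|Y) = H(X,Y) - H(Y) = 2.37 - 1.59 = 0.78

0.78 bits


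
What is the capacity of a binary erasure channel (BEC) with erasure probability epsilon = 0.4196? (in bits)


C = 1 - epsilon = 1 - 0.4196 = 0.5804

0.5804 bits


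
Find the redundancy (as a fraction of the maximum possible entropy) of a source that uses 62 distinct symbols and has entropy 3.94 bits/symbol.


H_max = log2(K) = log2(62) = 5.9542 bits/symbol. Redundancy = 1 - H/H_max = 1 - 3.94/5.9542 = 1 - 0.6617 = 0.3383

0.3383


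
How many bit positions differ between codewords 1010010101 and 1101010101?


Count differing positions: . ^ ^ ^ . . . . . . = 3 differences

3


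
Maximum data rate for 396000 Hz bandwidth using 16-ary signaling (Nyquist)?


Rate = 2 * B * log2(M) = 2 * 396000 * 4.0 = 3168000.0

3168000.0 bps


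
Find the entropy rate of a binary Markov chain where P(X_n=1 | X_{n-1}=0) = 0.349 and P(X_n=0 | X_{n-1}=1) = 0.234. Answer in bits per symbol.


Stationary distribution: pi_0 = p10/(p01+p10) = 0.4014, pi_1 = 0.5986. Entropy rate H' = pi_0*H(p01) + pi_1*H(p10) = 0.4014*0.9332 + 0.5986*0.7849 = 0.8444

0.8444 bits/symbol


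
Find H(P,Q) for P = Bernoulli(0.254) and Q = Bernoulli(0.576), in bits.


H(P,Q) = -p*log2(q) - (1-p)*log2(1-q). -0.254*log2(0.576) = 0.202148; -0.746*log2(0.424) = 0.923446. H(P,Q) = 0.202148 + 0.923446 = 1.1256

1.1256 bits


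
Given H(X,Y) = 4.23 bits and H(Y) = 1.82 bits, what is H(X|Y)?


H(X|Y) = H(X,Y) - H(Y) = 4.23 - 1.82 = 2.41

2.41 bits


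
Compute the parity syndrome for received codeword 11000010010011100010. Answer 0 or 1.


Syndrome = XOR of all bits = 1 XOR 1 XOR 0 XOR 0 XOR 0 XOR 0 XOR 1 XOR 0 XOR 0 XOR 1 XOR 0 XOR 0 XOR 1 XOR 1 XOR 1 XOR 0 XOR 0 XOR 0 XOR 1 XOR 0 = 0

0


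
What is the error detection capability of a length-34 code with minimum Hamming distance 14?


Detection capability = d_min - 1 = 14 - 1 = 13

13 errors


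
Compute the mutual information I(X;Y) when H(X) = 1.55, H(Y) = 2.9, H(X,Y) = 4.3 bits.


I(X;Y) = H(X) + H(Y) - H(X,Y) = 1.55 + 2.9 - 4.3 = 0.15

0.15 bits


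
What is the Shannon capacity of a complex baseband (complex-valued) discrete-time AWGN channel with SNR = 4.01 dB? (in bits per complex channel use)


SNR_linear = 10^(4.01/10) = 2.5177; C = log2(1 + SNR_linear) = log2(1 + 2.5177) = 1.8146

1.8146 bits/channel use


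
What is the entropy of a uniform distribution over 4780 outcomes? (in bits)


H = log2(n) = log2(4780) = 12.2228

12.2228 bits


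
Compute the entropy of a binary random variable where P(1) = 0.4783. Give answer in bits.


H = -p*log2(p) - (1-p)*log2(1-p). -0.4783*log2(0.4783) = 0.508917; -0.5217*log2(0.5217) = 0.489724. H = 0.508917 + 0.489724 = 0.9986

0.9986 bits


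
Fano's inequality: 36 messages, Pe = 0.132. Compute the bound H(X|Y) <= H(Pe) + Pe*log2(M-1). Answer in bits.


H(Pe) = -Pe*log2(Pe) - (1-Pe)*log2(1-Pe) = -0.132*log2(0.132) - 0.868*log2(0.868) = 0.385624 + 0.177274 = 0.5629. Pe*log2(M-1) = 0.132*log2(35) = 0.677065. Bound = H(Pe) + Pe*log2(M-1) = 0.385624 + 0.177274 + 0.677065 = 1.24

1.24 bits


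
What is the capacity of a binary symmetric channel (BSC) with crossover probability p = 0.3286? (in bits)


H(p) = -p*log2(p) - (1-p)*log2(1-p) = -0.3286*log2(0.3286) - 0.6714*log2(0.6714) = 0.527599 + 0.385891 = 0.9135. C = 1 - H(p) = 1 - 0.9135 = 0.0865

0.0865 bits


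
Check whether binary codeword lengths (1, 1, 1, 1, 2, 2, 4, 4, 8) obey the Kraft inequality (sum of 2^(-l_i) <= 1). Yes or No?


Kraft sum = sum(2^(-l_i)) = 2.6289, need <= 1. Result: violated (a binary prefix-free code with these lengths cannot exist)

No


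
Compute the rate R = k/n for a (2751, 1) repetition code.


Rate = k/n = 1/2751

1/2751


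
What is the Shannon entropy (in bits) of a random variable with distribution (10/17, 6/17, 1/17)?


H = -sum(p_i * log2(p_i)). Terms: -(10/17)*log2(10/17) = 0.450315; -(6/17)*log2(6/17) = 0.530294; -(1/17)*log2(1/17) = 0.240439. H = 0.450315 + 0.530294 + 0.240439 = 1.221

1.221 bits


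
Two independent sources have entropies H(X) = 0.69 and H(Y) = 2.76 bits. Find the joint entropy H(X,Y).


For independent variables, H(X,Y) = H(X) + H(Y) = 0.69 + 2.76 = 3.45

3.45 bits


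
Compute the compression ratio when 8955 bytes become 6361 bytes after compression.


Ratio = original / compressed = 8955 / 6361 = 1.4078

1.4078


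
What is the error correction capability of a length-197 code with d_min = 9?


Correction capability = floor((d-1)/2) = floor((9-1)/2) = 4

4 errors


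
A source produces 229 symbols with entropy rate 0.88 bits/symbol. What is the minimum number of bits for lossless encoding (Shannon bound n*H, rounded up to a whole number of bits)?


Minimum bits >= n * H = 229 * 0.88 = 201.52, rounded up to a whole number of bits = 202

202 bits


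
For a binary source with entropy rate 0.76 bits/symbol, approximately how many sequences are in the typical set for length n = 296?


log2|A_typical| = nH = 296 * 0.76 = 224.96, so |A_typical| ~ 2^224.96 = 5.245e+67

5.245e+67


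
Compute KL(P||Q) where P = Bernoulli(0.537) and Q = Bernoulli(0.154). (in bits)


KL = p*log2(p/q) + (1-p)*log2((1-p)/(1-q)) = 0.537*log2(0.537/0.154) + 0.463*log2(0.463/0.846) = 0.565

0.565 bits


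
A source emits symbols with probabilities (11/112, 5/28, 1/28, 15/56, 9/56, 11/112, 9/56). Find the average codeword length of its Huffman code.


Huffman construction (repeatedly merge the two least-probable nodes; each merge adds 1 bit to every symbol beneath it): 1/28 + 11/112 = 15/112; 11/112 + 15/112 = 13/56; 9/56 + 9/56 = 9/28; 5/28 + 13/56 = 23/56; 15/56 + 9/28 = 33/56; 23/56 + 33/56 = 1. Resulting codeword lengths (in the order the probabilities were given): (4, 2, 4, 2, 3, 3, 3). L_avg = sum(p_i * l_i) = 11/112*4 + 5/28*2 + 1/28*4 + 15/56*2 + 9/56*3 + 11/112*3 + 9/56*3 = 43/16 = 2.6875

2.6875 bits


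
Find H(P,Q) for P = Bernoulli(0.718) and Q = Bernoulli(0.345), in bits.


H(P,Q) = -p*log2(q) - (1-p)*log2(1-q). -0.718*log2(0.345) = 1.102368; -0.282*log2(0.655) = 0.172142. H(P,Q) = 1.102368 + 0.172142 = 1.2745

1.2745 bits


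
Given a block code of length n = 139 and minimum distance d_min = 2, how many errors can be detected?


Detection capability = d_min - 1 = 2 - 1 = 1

1 errors


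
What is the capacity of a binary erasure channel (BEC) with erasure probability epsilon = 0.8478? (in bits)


C = 1 - epsilon = 1 - 0.8478 = 0.1522

0.1522 bits


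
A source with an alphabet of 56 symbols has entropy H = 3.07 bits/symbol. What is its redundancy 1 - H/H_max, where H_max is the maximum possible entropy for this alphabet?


H_max = log2(K) = log2(56) = 5.8074 bits/symbol. Redundancy = 1 - H/H_max = 1 - 3.07/5.8074 = 1 - 0.5286 = 0.4714

0.4714


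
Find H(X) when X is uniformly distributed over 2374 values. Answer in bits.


H = log2(n) = log2(2374) = 11.2131

11.2131 bits


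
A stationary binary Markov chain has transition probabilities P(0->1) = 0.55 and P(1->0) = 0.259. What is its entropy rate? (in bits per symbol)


Stationary distribution: pi_0 = p10/(p01+p10) = 0.3201, pi_1 = 0.6799. Entropy rate H' = pi_0*H(p01) + pi_1*H(p10) = 0.3201*0.9928 + 0.6799*0.8252 = 0.8789

0.8789 bits/symbol


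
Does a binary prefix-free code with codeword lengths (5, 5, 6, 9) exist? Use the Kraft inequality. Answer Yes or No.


Kraft sum = sum(2^(-l_i)) = 0.0801, need <= 1. Result: satisfied (a binary prefix-free code with these lengths exists)

Yes


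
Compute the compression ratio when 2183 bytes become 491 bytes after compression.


Ratio = original / compressed = 2183 / 491 = 4.446

4.446


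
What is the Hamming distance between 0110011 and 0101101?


Count differing positions: . . ^ ^ ^ ^ . = 4 differences

4


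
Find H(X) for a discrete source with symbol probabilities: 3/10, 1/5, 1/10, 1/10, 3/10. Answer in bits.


H = -sum(p_i * log2(p_i)). Terms: -(3/10)*log2(3/10) = 0.521090; -(1/5)*log2(1/5) = 0.464386; -(1/10)*log2(1/10) = 0.332193; -(1/10)*log2(1/10) = 0.332193; -(3/10)*log2(3/10) = 0.521090. H = 0.521090 + 0.464386 + 0.332193 + 0.332193 + 0.521090 = 2.171

2.171 bits


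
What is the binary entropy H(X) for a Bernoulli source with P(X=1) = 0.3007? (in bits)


H = -p*log2(p) - (1-p)*log2(1-p). -0.3007*log2(0.3007) = 0.521294; -0.6993*log2(0.6993) = 0.360850. H = 0.521294 + 0.360850 = 0.8821

0.8821 bits


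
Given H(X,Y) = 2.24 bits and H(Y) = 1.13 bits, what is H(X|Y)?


H(X|Y) = H(X,Y) - H(Y) = 2.24 - 1.13 = 1.11

1.11 bits


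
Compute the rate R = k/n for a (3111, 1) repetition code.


Rate = k/n = 1/3111

1/3111


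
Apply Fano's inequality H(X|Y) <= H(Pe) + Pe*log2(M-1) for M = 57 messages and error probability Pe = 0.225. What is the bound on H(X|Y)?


H(Pe) = -Pe*log2(Pe) - (1-Pe)*log2(1-Pe) = -0.225*log2(0.225) - 0.775*log2(0.775) = 0.484201 + 0.284992 = 0.7692. Pe*log2(M-1) = 0.225*log2(56) = 1.306655. Bound = H(Pe) + Pe*log2(M-1) = 0.484201 + 0.284992 + 1.306655 = 2.0758

2.0758 bits


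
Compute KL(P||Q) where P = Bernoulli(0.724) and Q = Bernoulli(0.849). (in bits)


KL = p*log2(p/q) + (1-p)*log2((1-p)/(1-q)) = 0.724*log2(0.724/0.849) + 0.276*log2(0.276/0.151) = 0.0738

0.0738 bits


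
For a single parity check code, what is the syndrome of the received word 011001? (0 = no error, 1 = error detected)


Syndrome = XOR of all bits = 0 XOR 1 XOR 1 XOR 0 XOR 0 XOR 1 = 1

1


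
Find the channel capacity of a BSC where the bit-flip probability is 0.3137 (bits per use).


H(p) = -p*log2(p) - (1-p)*log2(1-p) = -0.3137*log2(0.3137) - 0.6863*log2(0.6863) = 0.524677 + 0.372722 = 0.8974. C = 1 - H(p) = 1 - 0.8974 = 0.1026

0.1026 bits


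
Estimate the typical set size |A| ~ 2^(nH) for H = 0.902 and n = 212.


log2|A_typical| = nH = 212 * 0.902 = 191.224, so |A_typical| ~ 2^191.224 = 3.666e+57

3.666e+57


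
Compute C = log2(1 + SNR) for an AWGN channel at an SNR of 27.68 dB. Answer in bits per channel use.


SNR_linear = 10^(27.68/10) = 586.1382; C = log2(1 + SNR_linear) = log2(1 + 586.1382) = 9.1976

9.1976 bits/channel use


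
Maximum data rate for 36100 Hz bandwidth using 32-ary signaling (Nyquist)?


Rate = 2 * B * log2(M) = 2 * 36100 * 5.0 = 361000.0

361000.0 bps


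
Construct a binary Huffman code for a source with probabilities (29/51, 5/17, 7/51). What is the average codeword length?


Huffman construction (repeatedly merge the two least-probable nodes; each merge adds 1 bit to every symbol beneath it): 7/51 + 5/17 = 22/51; 22/51 + 29/51 = 1. Resulting codeword lengths (in the order the probabilities were given): (1, 2, 2). L_avg = sum(p_i * l_i) = 29/51*1 + 5/17*2 + 7/51*2 = 73/51 = 1.4314

1.4314 bits


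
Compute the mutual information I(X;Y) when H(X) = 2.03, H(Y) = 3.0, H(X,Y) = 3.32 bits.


I(X;Y) = H(X) + H(Y) - H(X,Y) = 2.03 + 3.0 - 3.32 = 1.71

1.71 bits


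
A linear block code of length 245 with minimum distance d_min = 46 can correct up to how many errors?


Correction capability = floor((d-1)/2) = floor((46-1)/2) = 22

22 errors


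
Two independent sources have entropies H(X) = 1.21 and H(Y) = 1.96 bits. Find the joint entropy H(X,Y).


For independent variables, H(X,Y) = H(X) + H(Y) = 1.21 + 1.96 = 3.17

3.17 bits


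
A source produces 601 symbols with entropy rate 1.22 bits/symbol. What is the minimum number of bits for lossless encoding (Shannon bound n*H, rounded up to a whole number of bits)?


Minimum bits >= n * H = 601 * 1.22 = 733.22, rounded up to a whole number of bits = 734

734 bits


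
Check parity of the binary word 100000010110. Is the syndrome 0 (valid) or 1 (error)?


Syndrome = XOR of all bits = 1 XOR 0 XOR 0 XOR 0 XOR 0 XOR 0 XOR 0 XOR 1 XOR 0 XOR 1 XOR 1 XOR 0 = 0

0


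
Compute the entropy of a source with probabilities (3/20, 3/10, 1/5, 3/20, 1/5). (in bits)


H = -sum(p_i * log2(p_i)). Terms: -(3/20)*log2(3/20) = 0.410545; -(3/10)*log2(3/10) = 0.521090; -(1/5)*log2(1/5) = 0.464386; -(3/20)*log2(3/20) = 0.410545; -(1/5)*log2(1/5) = 0.464386. H = 0.410545 + 0.521090 + 0.464386 + 0.410545 + 0.464386 = 2.271

2.271 bits


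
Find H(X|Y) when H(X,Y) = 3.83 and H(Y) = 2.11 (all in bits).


H(X|Y) = H(X,Y) - H(Y) = 3.83 - 2.11 = 1.72

1.72 bits


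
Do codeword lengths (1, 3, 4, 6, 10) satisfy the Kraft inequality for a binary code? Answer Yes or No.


Kraft sum = sum(2^(-l_i)) = 0.7041, need <= 1. Result: satisfied (a binary prefix-free code with these lengths exists)

Yes


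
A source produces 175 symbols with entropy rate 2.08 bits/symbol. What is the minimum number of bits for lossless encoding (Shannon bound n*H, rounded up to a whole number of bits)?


Minimum bits >= n * H = 175 * 2.08 = 364.0, rounded up to a whole number of bits = 364

364 bits


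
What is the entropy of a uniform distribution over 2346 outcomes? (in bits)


H = log2(n) = log2(2346) = 11.196

11.196 bits


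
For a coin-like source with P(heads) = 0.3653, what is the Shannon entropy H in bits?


H = -p*log2(p) - (1-p)*log2(1-p). -0.3653*log2(0.3653) = 0.530725; -0.6347*log2(0.6347) = 0.416270. H = 0.530725 + 0.416270 = 0.947

0.947 bits


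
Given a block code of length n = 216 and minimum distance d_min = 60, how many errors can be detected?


Detection capability = d_min - 1 = 60 - 1 = 59

59 errors


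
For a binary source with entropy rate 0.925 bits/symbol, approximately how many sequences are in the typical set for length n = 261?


log2|A_typical| = nH = 261 * 0.925 = 241.425, so |A_typical| ~ 2^241.425 = 4.744e+72

4.744e+72


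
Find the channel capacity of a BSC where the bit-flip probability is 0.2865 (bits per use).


H(p) = -p*log2(p) - (1-p)*log2(1-p) = -0.2865*log2(0.2865) - 0.7135*log2(0.7135) = 0.516672 + 0.347485 = 0.8642. C = 1 - H(p) = 1 - 0.8642 = 0.1358

0.1358 bits
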